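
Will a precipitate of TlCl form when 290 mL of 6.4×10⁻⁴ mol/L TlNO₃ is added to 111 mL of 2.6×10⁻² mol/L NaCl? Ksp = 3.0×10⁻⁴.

No

After mixing, V = 290 mL + 111 mL = 401 mL.
[Tl⁺] = (6.4×10⁻⁴)(290)/401 = 4.6×10⁻⁴ mol/L
[Cl⁻] = (2.6×10⁻²)(111)/401 = 7.2×10⁻³ mol/L
Q = [Tl⁺][Cl⁻] = 3.3×10⁻⁶
Q < Ksp (3.3×10⁻⁶ vs 3.0×10⁻⁴); the solution remains unsaturated and no precipitate forms.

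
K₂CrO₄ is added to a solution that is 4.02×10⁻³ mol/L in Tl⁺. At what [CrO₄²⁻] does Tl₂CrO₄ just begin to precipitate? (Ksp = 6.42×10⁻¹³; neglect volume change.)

Precipitation begins when Q = Ksp.
Tl₂CrO₄(s) ⇌ 2 Tl⁺(aq) + CrO₄²⁻(aq)
Ksp = [Tl⁺]^2[CrO₄²⁻] = [CrO₄²⁻](4.02×10⁻³)^2
[CrO₄²⁻] = 6.42×10⁻¹³ / (4.02×10⁻³)^2 = 3.97×10⁻⁸
[CrO₄²⁻] = 3.97×10⁻⁸ mol/L

3.97×10⁻⁸ M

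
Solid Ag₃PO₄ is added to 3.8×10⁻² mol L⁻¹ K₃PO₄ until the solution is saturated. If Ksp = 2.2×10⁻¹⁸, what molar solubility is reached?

Ag₃PO₄(s) ⇌ 3 Ag⁺(aq) + PO₄³⁻(aq)
PO₄³⁻ is already present at 3.8×10⁻² mol L⁻¹. If s mol/L of Ag₃PO₄ dissolves, [Ag⁺] = 3s while [PO₄³⁻] ≈ 3.8×10⁻² mol L⁻¹.
Ksp = [Ag⁺]^3[PO₄³⁻] = (3s)^3(3.8×10⁻²)
(3s)^3 = 2.2×10⁻¹⁸ / (3.8×10⁻²) = 5.8×10⁻¹⁷
s = 1.3×10⁻⁶ mol L⁻¹

1.3×10⁻⁶ M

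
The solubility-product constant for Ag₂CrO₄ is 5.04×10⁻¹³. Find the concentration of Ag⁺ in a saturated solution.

1.00×10⁻⁴ M

Ag₂CrO₄(s) ⇌ 2 Ag⁺(aq) + CrO₄²⁻(aq)
For each mole of Ag₂CrO₄ that dissolves per liter, [Ag⁺] = 2s and [CrO₄²⁻] = s; let s denote this solubility.
Ksp = [Ag⁺]^2[CrO₄²⁻] = (2s)^2 · s = 4s^3 = 5.04×10⁻¹³
s = 5.01×10⁻⁵ mol L⁻¹
[Ag⁺] = 2s = 1.00×10⁻⁴ mol L⁻¹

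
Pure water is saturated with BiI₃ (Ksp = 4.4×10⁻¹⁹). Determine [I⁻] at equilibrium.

BiI₃(s) ⇌ Bi³⁺(aq) + 3 I⁻(aq)
Call the molar solubility s, so that [Bi³⁺] = s and [I⁻] = 3s.
Ksp = [Bi³⁺][I⁻]^3 = s · (3s)^3 = 27s^4 = 4.4×10⁻¹⁹
s = 1.1×10⁻⁵ mol/L
[I⁻] = 3s = 3.4×10⁻⁵ mol/L

3.4×10⁻⁵ M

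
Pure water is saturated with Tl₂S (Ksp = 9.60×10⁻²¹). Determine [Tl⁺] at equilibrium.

2.68×10⁻⁷ M

Tl₂S(s) ⇌ 2 Tl⁺(aq) + S²⁻(aq)
Let s be the molar solubility. Then [Tl⁺] = 2s and [S²⁻] = s.
Ksp = [Tl⁺]^2[S²⁻] = (2s)^2 · s = 4s^3 = 9.60×10⁻²¹
s = 1.34×10⁻⁷ mol L⁻¹
[Tl⁺] = 2s = 2.68×10⁻⁷ mol L⁻¹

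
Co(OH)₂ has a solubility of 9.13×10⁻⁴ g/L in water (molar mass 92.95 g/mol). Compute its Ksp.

Convert to molarity: s = 9.13×10⁻⁴ / 92.95 = 9.8225×10⁻⁶ mol/L
Co(OH)₂(s) ⇌ Co²⁺(aq) + 2 OH⁻(aq)
For each mole of Co(OH)₂ that dissolves per liter, [Co²⁺] = s and [OH⁻] = 2s; let s denote this solubility.
Ksp = [Co²⁺][OH⁻]^2 = s · (2s)^2 = 4s^3
Ksp = 4 × (9.8225×10⁻⁶)^3 = 3.79×10⁻¹⁵

Ksp = 3.79×10⁻¹⁵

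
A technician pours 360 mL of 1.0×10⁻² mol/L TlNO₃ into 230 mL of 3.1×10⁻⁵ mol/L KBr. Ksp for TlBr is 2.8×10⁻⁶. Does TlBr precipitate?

No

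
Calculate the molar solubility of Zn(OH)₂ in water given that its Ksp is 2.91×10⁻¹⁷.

Zn(OH)₂(s) ⇌ Zn²⁺(aq) + 2 OH⁻(aq)
If s mol/L of Zn(OH)₂ dissolves, [Zn²⁺] = s and [OH⁻] = 2s.
Ksp = [Zn²⁺][OH⁻]^2 = s · (2s)^2 = 4s^3
4s^3 = 2.91×10⁻¹⁷  ⇒  s^3 = 7.28×10⁻¹⁸
s = (7.28×10⁻¹⁸)^(1/3) = 1.94×10⁻⁶ mol/L

1.94×10⁻⁶ M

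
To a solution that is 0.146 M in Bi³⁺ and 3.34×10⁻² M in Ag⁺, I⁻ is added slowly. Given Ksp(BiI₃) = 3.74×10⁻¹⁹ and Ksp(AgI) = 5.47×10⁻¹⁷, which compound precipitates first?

AgI

The threshold for precipitation is Q = Ksp.
For BiI₃: [I⁻] = (Ksp/[Bi³⁺])^(1/3) = 1.37×10⁻⁶ M
For AgI: [I⁻] = (Ksp/[Ag⁺]) = 1.64×10⁻¹⁵ M
Since AgI needs less I⁻ to reach saturation, it precipitates first.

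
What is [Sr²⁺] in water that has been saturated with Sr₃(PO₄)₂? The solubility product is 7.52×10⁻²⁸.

Sr₃(PO₄)₂(s) ⇌ 3 Sr²⁺(aq) + 2 PO₄³⁻(aq)
With molar solubility s: [Sr²⁺] = 3s, [PO₄³⁻] = 2s.
Ksp = [Sr²⁺]^3[PO₄³⁻]^2 = (3s)^3 · (2s)^2 = 108s^5 = 7.52×10⁻²⁸
s = 1.47×10⁻⁶ mol/L
[Sr²⁺] = 3s = 4.42×10⁻⁶ mol/L

4.42×10⁻⁶ M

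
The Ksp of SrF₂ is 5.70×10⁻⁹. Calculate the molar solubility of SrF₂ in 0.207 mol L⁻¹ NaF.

1.33×10⁻⁷ M

SrF₂(s) ⇌ Sr²⁺(aq) + 2 F⁻(aq)
With F⁻ already at 0.207 mol L⁻¹ and s small, take [F⁻] ≈ 0.207 mol L⁻¹ and [Sr²⁺] = s.
Ksp = [Sr²⁺][F⁻]^2 = s(0.207)^2
s = 5.70×10⁻⁹ / (0.207)^2 = 1.33×10⁻⁷
s = 1.33×10⁻⁷ mol L⁻¹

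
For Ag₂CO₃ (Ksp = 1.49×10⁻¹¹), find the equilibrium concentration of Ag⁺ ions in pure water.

3.10×10⁻⁴ M

Ag₂CO₃(s) ⇌ 2 Ag⁺(aq) + CO₃²⁻(aq)
If s mol/L of Ag₂CO₃ dissolves, [Ag⁺] = 2s and [CO₃²⁻] = s.
Ksp = [Ag⁺]^2[CO₃²⁻] = (2s)^2 · s = 4s^3 = 1.49×10⁻¹¹
s = 1.55×10⁻⁴ mol L⁻¹
[Ag⁺] = 2s = 3.10×10⁻⁴ mol L⁻¹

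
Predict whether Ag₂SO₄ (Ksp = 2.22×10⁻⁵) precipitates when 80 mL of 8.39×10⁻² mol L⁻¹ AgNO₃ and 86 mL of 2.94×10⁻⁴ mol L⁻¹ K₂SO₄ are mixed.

Total volume after mixing = 80 + 86 = 166 mL.
[Ag⁺] = (8.39×10⁻²)(80)/166 = 4.04×10⁻² mol L⁻¹
[SO₄²⁻] = (2.94×10⁻⁴)(86)/166 = 1.52×10⁻⁴ mol L⁻¹
Q = [Ag⁺]^2[SO₄²⁻] = 2.49×10⁻⁷
Since Q (2.49×10⁻⁷) is less than Ksp (2.22×10⁻⁵), no Ag₂SO₄ precipitates.

No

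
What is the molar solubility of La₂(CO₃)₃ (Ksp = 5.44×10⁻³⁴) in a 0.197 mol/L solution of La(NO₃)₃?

La₂(CO₃)₃(s) ⇌ 2 La³⁺(aq) + 3 CO₃²⁻(aq)
Let s be the solubility of La₂(CO₃)₃ here. The common ion gives [La³⁺] ≈ 0.197 mol/L, and [CO₃²⁻] = 3s.
Ksp = [La³⁺]^2[CO₃²⁻]^3 = (0.197)^2(3s)^3
(3s)^3 = 5.44×10⁻³⁴ / (0.197)^2 = 1.40×10⁻³²
s = 8.04×10⁻¹² mol/L

8.04×10⁻¹² M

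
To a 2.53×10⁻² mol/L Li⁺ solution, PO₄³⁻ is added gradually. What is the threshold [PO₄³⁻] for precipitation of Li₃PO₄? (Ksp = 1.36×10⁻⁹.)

Precipitation begins when Q = Ksp.
Li₃PO₄(s) ⇌ 3 Li⁺(aq) + PO₄³⁻(aq)
Ksp = [Li⁺]^3[PO₄³⁻] = [PO₄³⁻](2.53×10⁻²)^3
[PO₄³⁻] = 1.36×10⁻⁹ / (2.53×10⁻²)^3 = 8.40×10⁻⁵
[PO₄³⁻] = 8.40×10⁻⁵ mol/L

8.40×10⁻⁵ M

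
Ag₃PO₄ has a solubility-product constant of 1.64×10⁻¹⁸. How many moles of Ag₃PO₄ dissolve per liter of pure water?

Ag₃PO₄(s) ⇌ 3 Ag⁺(aq) + PO₄³⁻(aq)
If s mol/L of Ag₃PO₄ dissolves, [Ag⁺] = 3s and [PO₄³⁻] = s.
Ksp = [Ag⁺]^3[PO₄³⁻] = (3s)^3 · s = 27s^4
27s^4 = 1.64×10⁻¹⁸  ⇒  s^4 = 6.07×10⁻²⁰
Taking the 4th root, s = 1.57×10⁻⁵ M.

1.57×10⁻⁵ M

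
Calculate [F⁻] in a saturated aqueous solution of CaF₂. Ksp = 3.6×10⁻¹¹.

4.2×10⁻⁴ M

CaF₂(s) ⇌ Ca²⁺(aq) + 2 F⁻(aq)
With molar solubility s: [Ca²⁺] = s, [F⁻] = 2s.
Ksp = [Ca²⁺][F⁻]^2 = s · (2s)^2 = 4s^3 = 3.6×10⁻¹¹
s = 2.1×10⁻⁴ mol L⁻¹
[F⁻] = 2s = 4.2×10⁻⁴ mol L⁻¹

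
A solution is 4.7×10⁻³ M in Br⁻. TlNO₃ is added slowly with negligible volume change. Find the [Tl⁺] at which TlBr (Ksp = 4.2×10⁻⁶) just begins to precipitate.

Each salt precipitates once Q = Ksp for that salt.
TlBr(s) ⇌ Tl⁺(aq) + Br⁻(aq)
Ksp = [Tl⁺][Br⁻] = [Tl⁺](4.7×10⁻³)
[Tl⁺] = 4.2×10⁻⁶ / (4.7×10⁻³) = 8.9×10⁻⁴
[Tl⁺] = 8.9×10⁻⁴ M

8.9×10⁻⁴ M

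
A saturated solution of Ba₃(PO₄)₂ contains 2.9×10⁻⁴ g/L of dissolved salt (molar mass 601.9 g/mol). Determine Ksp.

s = (2.9×10⁻⁴ g L⁻¹)/(601.9 g mol⁻¹) = 4.818×10⁻⁷ M
Ba₃(PO₄)₂(s) ⇌ 3 Ba²⁺(aq) + 2 PO₄³⁻(aq)
If s mol/L of Ba₃(PO₄)₂ dissolves, [Ba²⁺] = 3s and [PO₄³⁻] = 2s.
Ksp = [Ba²⁺]^3[PO₄³⁻]^2 = (3s)^3 · (2s)^2 = 108s^5
Ksp = 108 × (4.818×10⁻⁷)^5 = 2.8×10⁻³⁰

Ksp = 2.8×10⁻³⁰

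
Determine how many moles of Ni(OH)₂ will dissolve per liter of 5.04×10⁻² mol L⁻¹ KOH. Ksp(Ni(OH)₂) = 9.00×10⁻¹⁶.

3.54×10⁻¹³ M

Ni(OH)₂(s) ⇌ Ni²⁺(aq) + 2 OH⁻(aq)
OH⁻ is already present at 5.04×10⁻² mol L⁻¹. If s mol/L of Ni(OH)₂ dissolves, [Ni²⁺] = s while [OH⁻] ≈ 5.04×10⁻² mol L⁻¹.
Ksp = [Ni²⁺][OH⁻]^2 = s(5.04×10⁻²)^2
s = 9.00×10⁻¹⁶ / (5.04×10⁻²)^2 = 3.54×10⁻¹³
s = 3.54×10⁻¹³ mol L⁻¹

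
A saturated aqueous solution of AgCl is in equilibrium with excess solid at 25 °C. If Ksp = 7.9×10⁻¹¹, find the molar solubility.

8.9×10⁻⁶ M

AgCl(s) ⇌ Ag⁺(aq) + Cl⁻(aq)
With molar solubility s: [Ag⁺] = s, [Cl⁻] = s.
Ksp = [Ag⁺][Cl⁻] = s · s = s^2
s^2 = 7.9×10⁻¹¹
s = (7.9×10⁻¹¹)^(1/2) = 8.9×10⁻⁶ mol/L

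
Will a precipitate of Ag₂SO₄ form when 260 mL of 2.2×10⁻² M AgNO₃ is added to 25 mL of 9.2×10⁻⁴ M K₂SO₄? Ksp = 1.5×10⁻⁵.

After mixing, V = 260 mL + 25 mL = 285 mL.
[Ag⁺] = (2.2×10⁻²)(260)/285 = 2.0×10⁻² M
[SO₄²⁻] = (9.2×10⁻⁴)(25)/285 = 8.1×10⁻⁵ M
Q = [Ag⁺]^2[SO₄²⁻] = 3.3×10⁻⁸
Q = 3.3×10⁻⁸ < Ksp = 1.5×10⁻⁵, so the solution is unsaturated and no precipitate forms.

No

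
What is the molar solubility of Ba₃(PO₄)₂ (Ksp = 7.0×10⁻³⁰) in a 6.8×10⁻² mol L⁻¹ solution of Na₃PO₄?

3.8×10⁻¹⁰ M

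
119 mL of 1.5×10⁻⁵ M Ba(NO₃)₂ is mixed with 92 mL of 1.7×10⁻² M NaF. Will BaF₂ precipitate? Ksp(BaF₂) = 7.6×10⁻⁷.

Total volume after mixing = 119 + 92 = 211 mL.
[Ba²⁺] = (1.5×10⁻⁵)(119)/211 = 8.5×10⁻⁶ M
[F⁻] = (1.7×10⁻²)(92)/211 = 7.4×10⁻³ M
Q = [Ba²⁺][F⁻]^2 = 4.6×10⁻¹⁰
Q = 4.6×10⁻¹⁰ < Ksp = 7.6×10⁻⁷, so the solution is unsaturated and no precipitate forms.

No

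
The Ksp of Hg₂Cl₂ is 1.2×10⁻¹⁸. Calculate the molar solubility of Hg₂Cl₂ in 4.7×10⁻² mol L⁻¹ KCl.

Hg₂Cl₂(s) ⇌ Hg₂²⁺(aq) + 2 Cl⁻(aq)
Let s be the solubility of Hg₂Cl₂ here. The common ion gives [Cl⁻] ≈ 4.7×10⁻² mol L⁻¹, and [Hg₂²⁺] = s.
Ksp = [Hg₂²⁺][Cl⁻]^2 = s(4.7×10⁻²)^2
s = 1.2×10⁻¹⁸ / (4.7×10⁻²)^2 = 5.4×10⁻¹⁶
s = 5.4×10⁻¹⁶ mol L⁻¹

5.4×10⁻¹⁶ M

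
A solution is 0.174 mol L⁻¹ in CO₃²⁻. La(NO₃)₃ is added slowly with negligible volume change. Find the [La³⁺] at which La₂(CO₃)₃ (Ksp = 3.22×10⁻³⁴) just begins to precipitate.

2.47×10⁻¹⁶ M

Each salt precipitates once Q = Ksp for that salt.
La₂(CO₃)₃(s) ⇌ 2 La³⁺(aq) + 3 CO₃²⁻(aq)
Ksp = [La³⁺]^2[CO₃²⁻]^3 = [La³⁺]^2(0.174)^3
[La³⁺]^2 = 3.22×10⁻³⁴ / (0.174)^3 = 6.11×10⁻³²
[La³⁺] = 2.47×10⁻¹⁶ mol L⁻¹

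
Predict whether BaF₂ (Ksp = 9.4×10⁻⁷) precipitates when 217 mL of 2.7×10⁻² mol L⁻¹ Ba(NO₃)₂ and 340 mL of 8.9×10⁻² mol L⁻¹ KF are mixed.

Yes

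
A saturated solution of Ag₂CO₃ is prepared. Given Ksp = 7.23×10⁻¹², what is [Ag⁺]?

2.44×10⁻⁴ M

Ag₂CO₃(s) ⇌ 2 Ag⁺(aq) + CO₃²⁻(aq)
With molar solubility s: [Ag⁺] = 2s, [CO₃²⁻] = s.
Ksp = [Ag⁺]^2[CO₃²⁻] = (2s)^2 · s = 4s^3 = 7.23×10⁻¹²
s = 1.22×10⁻⁴ mol/L
[Ag⁺] = 2s = 2.44×10⁻⁴ mol/L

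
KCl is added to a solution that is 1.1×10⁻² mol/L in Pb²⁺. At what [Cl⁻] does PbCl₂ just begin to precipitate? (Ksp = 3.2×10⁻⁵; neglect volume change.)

5.4×10⁻² M

The threshold for precipitation is Q = Ksp.
PbCl₂(s) ⇌ Pb²⁺(aq) + 2 Cl⁻(aq)
Ksp = [Pb²⁺][Cl⁻]^2 = [Cl⁻]^2(1.1×10⁻²)
[Cl⁻]^2 = 3.2×10⁻⁵ / (1.1×10⁻²) = 2.9×10⁻³
[Cl⁻] = 5.4×10⁻² mol/L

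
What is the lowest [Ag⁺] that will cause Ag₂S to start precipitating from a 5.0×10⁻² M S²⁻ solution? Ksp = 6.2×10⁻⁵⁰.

1.1×10⁻²⁴ M

Precipitation of each salt begins when its ion product equals Ksp.
Ag₂S(s) ⇌ 2 Ag⁺(aq) + S²⁻(aq)
Ksp = [Ag⁺]^2[S²⁻] = [Ag⁺]^2(5.0×10⁻²)
[Ag⁺]^2 = 6.2×10⁻⁵⁰ / (5.0×10⁻²) = 1.2×10⁻⁴⁸
[Ag⁺] = 1.1×10⁻²⁴ M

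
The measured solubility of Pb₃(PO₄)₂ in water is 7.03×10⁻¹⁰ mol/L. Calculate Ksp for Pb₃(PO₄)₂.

Pb₃(PO₄)₂(s) ⇌ 3 Pb²⁺(aq) + 2 PO₄³⁻(aq)
For each mole of Pb₃(PO₄)₂ that dissolves per liter, [Pb²⁺] = 3s and [PO₄³⁻] = 2s; let s denote this solubility.
Ksp = [Pb²⁺]^3[PO₄³⁻]^2 = (3s)^3 · (2s)^2 = 108s^5
Ksp = 108 × (7.03×10⁻¹⁰)^5 = 1.85×10⁻⁴⁴

Ksp = 1.85×10⁻⁴⁴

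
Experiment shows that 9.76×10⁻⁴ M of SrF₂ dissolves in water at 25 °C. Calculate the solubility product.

SrF₂(s) ⇌ Sr²⁺(aq) + 2 F⁻(aq)
For each mole of SrF₂ that dissolves per liter, [Sr²⁺] = s and [F⁻] = 2s; let s denote this solubility.
Ksp = [Sr²⁺][F⁻]^2 = s · (2s)^2 = 4s^3
Ksp = 4 × (9.76×10⁻⁴)^3 = 3.72×10⁻⁹

Ksp = 3.72×10⁻⁹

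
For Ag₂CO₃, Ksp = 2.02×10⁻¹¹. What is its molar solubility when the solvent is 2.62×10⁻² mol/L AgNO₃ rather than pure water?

Ag₂CO₃(s) ⇌ 2 Ag⁺(aq) + CO₃²⁻(aq)
The solution already contains Ag⁺ at 2.62×10⁻² mol/L. Let s be the molar solubility of Ag₂CO₃.
[Ag⁺] ≈ 2.62×10⁻² mol/L (common ion dominates); [CO₃²⁻] = s.
Ksp = [Ag⁺]^2[CO₃²⁻] = (2.62×10⁻²)^2s
s = 2.02×10⁻¹¹ / (2.62×10⁻²)^2 = 2.94×10⁻⁸
s = 2.94×10⁻⁸ mol/L

2.94×10⁻⁸ M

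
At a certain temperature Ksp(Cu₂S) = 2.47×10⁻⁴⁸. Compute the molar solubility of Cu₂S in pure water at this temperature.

8.52×10⁻¹⁷ M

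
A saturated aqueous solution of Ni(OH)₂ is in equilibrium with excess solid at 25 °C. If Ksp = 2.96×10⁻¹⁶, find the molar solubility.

4.20×10⁻⁶ M

Ni(OH)₂(s) ⇌ Ni²⁺(aq) + 2 OH⁻(aq)
Let s be the molar solubility. Then [Ni²⁺] = s and [OH⁻] = 2s.
Ksp = [Ni²⁺][OH⁻]^2 = s · (2s)^2 = 4s^3
4s^3 = 2.96×10⁻¹⁶  ⇒  s^3 = 7.40×10⁻¹⁷
s = 4.20×10⁻⁶ mol/L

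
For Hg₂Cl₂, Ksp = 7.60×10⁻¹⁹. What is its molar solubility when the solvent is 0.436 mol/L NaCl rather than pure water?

4.00×10⁻¹⁸ M

Hg₂Cl₂(s) ⇌ Hg₂²⁺(aq) + 2 Cl⁻(aq)
With Cl⁻ already at 0.436 mol/L and s small, take [Cl⁻] ≈ 0.436 mol/L and [Hg₂²⁺] = s.
Ksp = [Hg₂²⁺][Cl⁻]^2 = s(0.436)^2
s = 7.60×10⁻¹⁹ / (0.436)^2 = 4.00×10⁻¹⁸
s = 4.00×10⁻¹⁸ mol/L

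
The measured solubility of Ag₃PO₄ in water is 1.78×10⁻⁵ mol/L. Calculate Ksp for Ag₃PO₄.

Ksp = 2.71×10⁻¹⁸

Ag₃PO₄(s) ⇌ 3 Ag⁺(aq) + PO₄³⁻(aq)
Let s be the molar solubility. Then [Ag⁺] = 3s and [PO₄³⁻] = s.
Ksp = [Ag⁺]^3[PO₄³⁻] = (3s)^3 · s = 27s^4
Ksp = 27 × (1.78×10⁻⁵)^4 = 2.71×10⁻¹⁸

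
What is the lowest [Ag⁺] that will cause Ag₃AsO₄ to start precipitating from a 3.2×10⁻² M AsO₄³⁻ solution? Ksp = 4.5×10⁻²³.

A salt starts to precipitate once the ion product Q reaches its Ksp.
Ag₃AsO₄(s) ⇌ 3 Ag⁺(aq) + AsO₄³⁻(aq)
Ksp = [Ag⁺]^3[AsO₄³⁻] = [Ag⁺]^3(3.2×10⁻²)
[Ag⁺]^3 = 4.5×10⁻²³ / (3.2×10⁻²) = 1.4×10⁻²¹
[Ag⁺] = 1.1×10⁻⁷ M

1.1×10⁻⁷ M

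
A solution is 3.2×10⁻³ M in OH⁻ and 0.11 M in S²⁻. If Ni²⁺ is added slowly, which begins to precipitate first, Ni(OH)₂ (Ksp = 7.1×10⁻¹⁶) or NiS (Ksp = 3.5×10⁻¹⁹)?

NiS

Precipitation begins when Q = Ksp.
For Ni(OH)₂: [Ni²⁺] = (Ksp/[OH⁻]^2) = 6.9×10⁻¹¹ M
For NiS: [Ni²⁺] = (Ksp/[S²⁻]) = 3.2×10⁻¹⁸ M
Since NiS needs less Ni²⁺ to reach saturation, it precipitates first.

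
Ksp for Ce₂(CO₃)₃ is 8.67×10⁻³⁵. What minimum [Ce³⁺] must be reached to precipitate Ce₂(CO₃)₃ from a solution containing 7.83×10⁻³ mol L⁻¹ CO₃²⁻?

1.34×10⁻¹⁴ M

Precipitation begins when Q = Ksp.
Ce₂(CO₃)₃(s) ⇌ 2 Ce³⁺(aq) + 3 CO₃²⁻(aq)
Ksp = [Ce³⁺]^2[CO₃²⁻]^3 = [Ce³⁺]^2(7.83×10⁻³)^3
[Ce³⁺]^2 = 8.67×10⁻³⁵ / (7.83×10⁻³)^3 = 1.81×10⁻²⁸
[Ce³⁺] = 1.34×10⁻¹⁴ mol L⁻¹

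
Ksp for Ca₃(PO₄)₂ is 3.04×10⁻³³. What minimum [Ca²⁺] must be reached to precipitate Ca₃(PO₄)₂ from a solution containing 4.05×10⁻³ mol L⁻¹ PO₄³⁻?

5.70×10⁻¹⁰ M

Precipitation of each salt begins when its ion product equals Ksp.
Ca₃(PO₄)₂(s) ⇌ 3 Ca²⁺(aq) + 2 PO₄³⁻(aq)
Ksp = [Ca²⁺]^3[PO₄³⁻]^2 = [Ca²⁺]^3(4.05×10⁻³)^2
[Ca²⁺]^3 = 3.04×10⁻³³ / (4.05×10⁻³)^2 = 1.85×10⁻²⁸
[Ca²⁺] = 5.70×10⁻¹⁰ mol L⁻¹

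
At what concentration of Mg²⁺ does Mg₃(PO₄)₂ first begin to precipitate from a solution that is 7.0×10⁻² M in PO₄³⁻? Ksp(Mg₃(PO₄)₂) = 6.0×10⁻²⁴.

1.1×10⁻⁷ M

Precipitation of each salt begins when its ion product equals Ksp.
Mg₃(PO₄)₂(s) ⇌ 3 Mg²⁺(aq) + 2 PO₄³⁻(aq)
Ksp = [Mg²⁺]^3[PO₄³⁻]^2 = [Mg²⁺]^3(7.0×10⁻²)^2
[Mg²⁺]^3 = 6.0×10⁻²⁴ / (7.0×10⁻²)^2 = 1.2×10⁻²¹
[Mg²⁺] = 1.1×10⁻⁷ M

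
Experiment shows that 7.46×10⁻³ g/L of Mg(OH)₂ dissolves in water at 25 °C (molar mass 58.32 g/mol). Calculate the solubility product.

Ksp = 8.37×10⁻¹²

Molar solubility s = (7.46×10⁻³ g/L) / (58.32 g/mol) = 1.2791×10⁻⁴ mol/L
Mg(OH)₂(s) ⇌ Mg²⁺(aq) + 2 OH⁻(aq)
Call the molar solubility s, so that [Mg²⁺] = s and [OH⁻] = 2s.
Ksp = [Mg²⁺][OH⁻]^2 = s · (2s)^2 = 4s^3
Ksp = 4 × (1.2791×10⁻⁴)^3 = 8.37×10⁻¹²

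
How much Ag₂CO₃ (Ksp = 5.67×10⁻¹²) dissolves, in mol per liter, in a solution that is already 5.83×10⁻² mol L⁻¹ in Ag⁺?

1.67×10⁻⁹ M

Ag₂CO₃(s) ⇌ 2 Ag⁺(aq) + CO₃²⁻(aq)
With Ag⁺ already at 5.83×10⁻² mol L⁻¹ and s small, take [Ag⁺] ≈ 5.83×10⁻² mol L⁻¹ and [CO₃²⁻] = s.
Ksp = [Ag⁺]^2[CO₃²⁻] = (5.83×10⁻²)^2s
s = 5.67×10⁻¹² / (5.83×10⁻²)^2 = 1.67×10⁻⁹
s = 1.67×10⁻⁹ mol L⁻¹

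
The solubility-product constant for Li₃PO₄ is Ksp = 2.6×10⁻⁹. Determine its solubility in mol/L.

3.1×10⁻³ M

Li₃PO₄(s) ⇌ 3 Li⁺(aq) + PO₄³⁻(aq)
Call the molar solubility s, so that [Li⁺] = 3s and [PO₄³⁻] = s.
Ksp = [Li⁺]^3[PO₄³⁻] = (3s)^3 · s = 27s^4
27s^4 = 2.6×10⁻⁹  ⇒  s^4 = 9.6×10⁻¹¹
s = 3.1×10⁻³ mol L⁻¹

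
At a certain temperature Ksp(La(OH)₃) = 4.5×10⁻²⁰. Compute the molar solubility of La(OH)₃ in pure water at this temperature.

La(OH)₃(s) ⇌ La³⁺(aq) + 3 OH⁻(aq)
With molar solubility s: [La³⁺] = s, [OH⁻] = 3s.
Ksp = [La³⁺][OH⁻]^3 = s · (3s)^3 = 27s^4
27s^4 = 4.5×10⁻²⁰  ⇒  s^4 = 1.7×10⁻²¹
s = 6.4×10⁻⁶ mol L⁻¹

6.4×10⁻⁶ M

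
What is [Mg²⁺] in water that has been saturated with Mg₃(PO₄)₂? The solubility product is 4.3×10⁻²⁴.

Mg₃(PO₄)₂(s) ⇌ 3 Mg²⁺(aq) + 2 PO₄³⁻(aq)
Let s be the molar solubility. Then [Mg²⁺] = 3s and [PO₄³⁻] = 2s.
Ksp = [Mg²⁺]^3[PO₄³⁻]^2 = (3s)^3 · (2s)^2 = 108s^5 = 4.3×10⁻²⁴
s = 8.3×10⁻⁶ mol L⁻¹
[Mg²⁺] = 3s = 2.5×10⁻⁵ mol L⁻¹

2.5×10⁻⁵ M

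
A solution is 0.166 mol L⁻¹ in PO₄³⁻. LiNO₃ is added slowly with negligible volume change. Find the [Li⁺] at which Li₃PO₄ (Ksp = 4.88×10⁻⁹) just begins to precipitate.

Precipitation of each salt begins when its ion product equals Ksp.
Li₃PO₄(s) ⇌ 3 Li⁺(aq) + PO₄³⁻(aq)
Ksp = [Li⁺]^3[PO₄³⁻] = [Li⁺]^3(0.166)
[Li⁺]^3 = 4.88×10⁻⁹ / (0.166) = 2.94×10⁻⁸
[Li⁺] = 3.09×10⁻³ mol L⁻¹

3.09×10⁻³ M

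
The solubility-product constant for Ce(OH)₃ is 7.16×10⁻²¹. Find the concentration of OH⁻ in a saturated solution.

Ce(OH)₃(s) ⇌ Ce³⁺(aq) + 3 OH⁻(aq)
For each mole of Ce(OH)₃ that dissolves per liter, [Ce³⁺] = s and [OH⁻] = 3s; let s denote this solubility.
Ksp = [Ce³⁺][OH⁻]^3 = s · (3s)^3 = 27s^4 = 7.16×10⁻²¹
s = 4.04×10⁻⁶ M
[OH⁻] = 3s = 1.21×10⁻⁵ M

1.21×10⁻⁵ M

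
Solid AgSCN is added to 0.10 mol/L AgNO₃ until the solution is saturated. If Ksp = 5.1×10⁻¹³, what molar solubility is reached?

AgSCN(s) ⇌ Ag⁺(aq) + SCN⁻(aq)
Let s be the solubility of AgSCN here. The common ion gives [Ag⁺] ≈ 0.10 mol/L, and [SCN⁻] = s.
Ksp = [Ag⁺][SCN⁻] = (0.10)s
s = 5.1×10⁻¹³ / (0.10) = 5.1×10⁻¹²
s = 5.1×10⁻¹² mol/L

5.1×10⁻¹² M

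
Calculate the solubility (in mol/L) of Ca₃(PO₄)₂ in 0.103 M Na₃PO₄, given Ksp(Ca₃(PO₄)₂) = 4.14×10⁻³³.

2.44×10⁻¹¹ M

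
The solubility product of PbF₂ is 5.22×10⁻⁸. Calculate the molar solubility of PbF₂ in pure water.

PbF₂(s) ⇌ Pb²⁺(aq) + 2 F⁻(aq)
For each mole of PbF₂ that dissolves per liter, [Pb²⁺] = s and [F⁻] = 2s; let s denote this solubility.
Ksp = [Pb²⁺][F⁻]^2 = s · (2s)^2 = 4s^3
4s^3 = 5.22×10⁻⁸  ⇒  s^3 = 1.31×10⁻⁸
s = (1.31×10⁻⁸)^(1/3) = 2.35×10⁻³ M

2.35×10⁻³ M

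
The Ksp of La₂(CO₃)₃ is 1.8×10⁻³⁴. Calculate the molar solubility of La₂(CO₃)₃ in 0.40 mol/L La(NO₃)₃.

La₂(CO₃)₃(s) ⇌ 2 La³⁺(aq) + 3 CO₃²⁻(aq)
With La³⁺ already at 0.40 mol/L and s small, take [La³⁺] ≈ 0.40 mol/L and [CO₃²⁻] = 3s.
Ksp = [La³⁺]^2[CO₃²⁻]^3 = (0.40)^2(3s)^3
(3s)^3 = 1.8×10⁻³⁴ / (0.40)^2 = 1.1×10⁻³³
s = 3.5×10⁻¹² mol/L

3.5×10⁻¹² M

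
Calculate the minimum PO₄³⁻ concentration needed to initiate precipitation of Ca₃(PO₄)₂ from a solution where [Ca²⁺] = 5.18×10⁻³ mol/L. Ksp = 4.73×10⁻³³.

1.84×10⁻¹³ M

Each salt precipitates once Q = Ksp for that salt.
Ca₃(PO₄)₂(s) ⇌ 3 Ca²⁺(aq) + 2 PO₄³⁻(aq)
Ksp = [Ca²⁺]^3[PO₄³⁻]^2 = [PO₄³⁻]^2(5.18×10⁻³)^3
[PO₄³⁻]^2 = 4.73×10⁻³³ / (5.18×10⁻³)^3 = 3.40×10⁻²⁶
[PO₄³⁻] = 1.84×10⁻¹³ mol/L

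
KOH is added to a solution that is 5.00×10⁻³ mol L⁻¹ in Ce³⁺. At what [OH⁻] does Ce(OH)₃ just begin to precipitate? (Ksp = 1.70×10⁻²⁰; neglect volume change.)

1.50×10⁻⁶ M

Each salt precipitates once Q = Ksp for that salt.
Ce(OH)₃(s) ⇌ Ce³⁺(aq) + 3 OH⁻(aq)
Ksp = [Ce³⁺][OH⁻]^3 = [OH⁻]^3(5.00×10⁻³)
[OH⁻]^3 = 1.70×10⁻²⁰ / (5.00×10⁻³) = 3.40×10⁻¹⁸
[OH⁻] = 1.50×10⁻⁶ mol L⁻¹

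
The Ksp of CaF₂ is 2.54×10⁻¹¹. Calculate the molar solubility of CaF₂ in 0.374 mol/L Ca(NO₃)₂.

CaF₂(s) ⇌ Ca²⁺(aq) + 2 F⁻(aq)
With Ca²⁺ already at 0.374 mol/L and s small, take [Ca²⁺] ≈ 0.374 mol/L and [F⁻] = 2s.
Ksp = [Ca²⁺][F⁻]^2 = (0.374)(2s)^2
(2s)^2 = 2.54×10⁻¹¹ / (0.374) = 6.79×10⁻¹¹
s = 4.12×10⁻⁶ mol/L

4.12×10⁻⁶ M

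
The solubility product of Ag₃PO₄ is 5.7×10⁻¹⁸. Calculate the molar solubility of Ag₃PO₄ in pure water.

Ag₃PO₄(s) ⇌ 3 Ag⁺(aq) + PO₄³⁻(aq)
For each mole of Ag₃PO₄ that dissolves per liter, [Ag⁺] = 3s and [PO₄³⁻] = s; let s denote this solubility.
Ksp = [Ag⁺]^3[PO₄³⁻] = (3s)^3 · s = 27s^4
27s^4 = 5.7×10⁻¹⁸  ⇒  s^4 = 2.1×10⁻¹⁹
s = 2.1×10⁻⁵ M

2.1×10⁻⁵ M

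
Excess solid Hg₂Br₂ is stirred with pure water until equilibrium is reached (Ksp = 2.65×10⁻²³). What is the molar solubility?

Hg₂Br₂(s) ⇌ Hg₂²⁺(aq) + 2 Br⁻(aq)
With molar solubility s: [Hg₂²⁺] = s, [Br⁻] = 2s.
Ksp = [Hg₂²⁺][Br⁻]^2 = s · (2s)^2 = 4s^3
4s^3 = 2.65×10⁻²³  ⇒  s^3 = 6.63×10⁻²⁴
Taking the 3rd root, s = 1.88×10⁻⁸ mol L⁻¹.

1.88×10⁻⁸ M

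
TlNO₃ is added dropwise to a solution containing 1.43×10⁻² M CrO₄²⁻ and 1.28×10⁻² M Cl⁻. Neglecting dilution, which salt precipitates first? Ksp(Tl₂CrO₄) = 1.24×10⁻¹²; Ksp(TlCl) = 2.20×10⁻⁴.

Tl₂CrO₄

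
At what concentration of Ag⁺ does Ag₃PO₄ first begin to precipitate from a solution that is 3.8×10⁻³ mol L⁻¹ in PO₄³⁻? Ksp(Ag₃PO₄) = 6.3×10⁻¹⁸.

Each salt precipitates once Q = Ksp for that salt.
Ag₃PO₄(s) ⇌ 3 Ag⁺(aq) + PO₄³⁻(aq)
Ksp = [Ag⁺]^3[PO₄³⁻] = [Ag⁺]^3(3.8×10⁻³)
[Ag⁺]^3 = 6.3×10⁻¹⁸ / (3.8×10⁻³) = 1.7×10⁻¹⁵
[Ag⁺] = 1.2×10⁻⁵ mol L⁻¹

1.2×10⁻⁵ M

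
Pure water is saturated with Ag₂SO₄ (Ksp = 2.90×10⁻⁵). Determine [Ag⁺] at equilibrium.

Ag₂SO₄(s) ⇌ 2 Ag⁺(aq) + SO₄²⁻(aq)
Let s be the molar solubility. Then [Ag⁺] = 2s and [SO₄²⁻] = s.
Ksp = [Ag⁺]^2[SO₄²⁻] = (2s)^2 · s = 4s^3 = 2.90×10⁻⁵
s = 1.94×10⁻² mol/L
[Ag⁺] = 2s = 3.87×10⁻² mol/L

3.87×10⁻² M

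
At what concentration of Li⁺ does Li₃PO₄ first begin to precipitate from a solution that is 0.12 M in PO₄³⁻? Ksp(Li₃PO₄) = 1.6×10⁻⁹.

2.4×10⁻³ M

The threshold for precipitation is Q = Ksp.
Li₃PO₄(s) ⇌ 3 Li⁺(aq) + PO₄³⁻(aq)
Ksp = [Li⁺]^3[PO₄³⁻] = [Li⁺]^3(0.12)
[Li⁺]^3 = 1.6×10⁻⁹ / (0.12) = 1.3×10⁻⁸
[Li⁺] = 2.4×10⁻³ M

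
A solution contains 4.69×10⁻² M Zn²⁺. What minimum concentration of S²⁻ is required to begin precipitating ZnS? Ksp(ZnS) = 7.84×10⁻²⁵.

1.67×10⁻²³ M

Precipitation of each salt begins when its ion product equals Ksp.
ZnS(s) ⇌ Zn²⁺(aq) + S²⁻(aq)
Ksp = [Zn²⁺][S²⁻] = [S²⁻](4.69×10⁻²)
[S²⁻] = 7.84×10⁻²⁵ / (4.69×10⁻²) = 1.67×10⁻²³
[S²⁻] = 1.67×10⁻²³ M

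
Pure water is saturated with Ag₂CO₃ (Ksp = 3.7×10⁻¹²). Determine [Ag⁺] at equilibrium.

1.9×10⁻⁴ M

Ag₂CO₃(s) ⇌ 2 Ag⁺(aq) + CO₃²⁻(aq)
With molar solubility s: [Ag⁺] = 2s, [CO₃²⁻] = s.
Ksp = [Ag⁺]^2[CO₃²⁻] = (2s)^2 · s = 4s^3 = 3.7×10⁻¹²
s = 9.7×10⁻⁵ mol L⁻¹
[Ag⁺] = 2s = 1.9×10⁻⁴ mol L⁻¹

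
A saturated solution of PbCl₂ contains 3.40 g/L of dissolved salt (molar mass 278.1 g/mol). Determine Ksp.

Molar solubility s = (3.40 g/L) / (278.1 g/mol) = 1.2226×10⁻² mol/L
PbCl₂(s) ⇌ Pb²⁺(aq) + 2 Cl⁻(aq)
Call the molar solubility s, so that [Pb²⁺] = s and [Cl⁻] = 2s.
Ksp = [Pb²⁺][Cl⁻]^2 = s · (2s)^2 = 4s^3
Ksp = 4 × (1.2226×10⁻²)^3 = 7.31×10⁻⁶

Ksp = 7.31×10⁻⁶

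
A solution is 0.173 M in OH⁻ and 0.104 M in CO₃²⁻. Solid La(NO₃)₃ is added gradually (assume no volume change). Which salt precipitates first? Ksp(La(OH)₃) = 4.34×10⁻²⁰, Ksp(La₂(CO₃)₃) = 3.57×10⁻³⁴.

La(OH)₃

The threshold for precipitation is Q = Ksp.
For La(OH)₃: [La³⁺] = (Ksp/[OH⁻]^3) = 8.38×10⁻¹⁸ M
For La₂(CO₃)₃: [La³⁺] = (Ksp/[CO₃²⁻]^3)^(1/2) = 5.63×10⁻¹⁶ M
La(OH)₃ requires the lower [La³⁺], so it precipitates first.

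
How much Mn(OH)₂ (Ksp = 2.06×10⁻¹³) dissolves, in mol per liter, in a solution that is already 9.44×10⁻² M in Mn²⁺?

7.39×10⁻⁷ M

Mn(OH)₂(s) ⇌ Mn²⁺(aq) + 2 OH⁻(aq)
Let s be the solubility of Mn(OH)₂ here. The common ion gives [Mn²⁺] ≈ 9.44×10⁻² M, and [OH⁻] = 2s.
Ksp = [Mn²⁺][OH⁻]^2 = (9.44×10⁻²)(2s)^2
(2s)^2 = 2.06×10⁻¹³ / (9.44×10⁻²) = 2.18×10⁻¹²
s = 7.39×10⁻⁷ M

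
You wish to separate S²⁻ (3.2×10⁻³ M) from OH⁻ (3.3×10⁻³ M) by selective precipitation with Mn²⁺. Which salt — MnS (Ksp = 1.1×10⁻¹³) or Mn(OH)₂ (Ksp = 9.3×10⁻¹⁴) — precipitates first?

MnS

Precipitation of each salt begins when its ion product equals Ksp.
For MnS: [Mn²⁺] = (Ksp/[S²⁻]) = 3.4×10⁻¹¹ M
For Mn(OH)₂: [Mn²⁺] = (Ksp/[OH⁻]^2) = 8.5×10⁻⁹ M
The smaller threshold [Mn²⁺] is reached first, so MnS precipitates first.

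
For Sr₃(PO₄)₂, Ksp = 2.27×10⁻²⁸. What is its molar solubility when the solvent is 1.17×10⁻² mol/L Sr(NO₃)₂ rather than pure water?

Sr₃(PO₄)₂(s) ⇌ 3 Sr²⁺(aq) + 2 PO₄³⁻(aq)
Sr²⁺ is already present at 1.17×10⁻² mol/L. If s mol/L of Sr₃(PO₄)₂ dissolves, [PO₄³⁻] = 2s while [Sr²⁺] ≈ 1.17×10⁻² mol/L.
Ksp = [Sr²⁺]^3[PO₄³⁻]^2 = (1.17×10⁻²)^3(2s)^2
(2s)^2 = 2.27×10⁻²⁸ / (1.17×10⁻²)^3 = 1.42×10⁻²²
s = 5.95×10⁻¹² mol/L

5.95×10⁻¹² M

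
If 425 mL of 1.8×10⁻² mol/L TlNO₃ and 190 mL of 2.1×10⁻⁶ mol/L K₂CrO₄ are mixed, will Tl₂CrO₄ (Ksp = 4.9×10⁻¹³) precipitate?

Yes

Total volume after mixing = 425 + 190 = 615 mL.
[Tl⁺] = (1.8×10⁻²)(425)/615 = 1.2×10⁻² mol/L
[CrO₄²⁻] = (2.1×10⁻⁶)(190)/615 = 6.5×10⁻⁷ mol/L
Q = [Tl⁺]^2[CrO₄²⁻] = 1.0×10⁻¹⁰
Q = 1.0×10⁻¹⁰ > Ksp = 4.9×10⁻¹³, so the solution is supersaturated and Tl₂CrO₄ precipitates.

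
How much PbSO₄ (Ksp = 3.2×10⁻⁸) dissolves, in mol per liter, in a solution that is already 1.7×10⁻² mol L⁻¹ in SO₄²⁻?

1.9×10⁻⁶ M

PbSO₄(s) ⇌ Pb²⁺(aq) + SO₄²⁻(aq)
Let s be the solubility of PbSO₄ here. The common ion gives [SO₄²⁻] ≈ 1.7×10⁻² mol L⁻¹, and [Pb²⁺] = s.
Ksp = [Pb²⁺][SO₄²⁻] = s(1.7×10⁻²)
s = 3.2×10⁻⁸ / (1.7×10⁻²) = 1.9×10⁻⁶
s = 1.9×10⁻⁶ mol L⁻¹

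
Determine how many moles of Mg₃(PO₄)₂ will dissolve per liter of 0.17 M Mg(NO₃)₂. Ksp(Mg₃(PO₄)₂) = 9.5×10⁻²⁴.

Mg₃(PO₄)₂(s) ⇌ 3 Mg²⁺(aq) + 2 PO₄³⁻(aq)
Let s be the solubility of Mg₃(PO₄)₂ here. The common ion gives [Mg²⁺] ≈ 0.17 M, and [PO₄³⁻] = 2s.
Ksp = [Mg²⁺]^3[PO₄³⁻]^2 = (0.17)^3(2s)^2
(2s)^2 = 9.5×10⁻²⁴ / (0.17)^3 = 1.9×10⁻²¹
s = 2.2×10⁻¹¹ M

2.2×10⁻¹¹ M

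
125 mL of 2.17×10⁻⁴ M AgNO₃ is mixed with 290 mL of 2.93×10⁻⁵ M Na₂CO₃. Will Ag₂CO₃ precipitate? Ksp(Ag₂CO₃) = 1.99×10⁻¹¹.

No

The combined volume is 415 mL.
[Ag⁺] = (2.17×10⁻⁴)(125)/415 = 6.54×10⁻⁵ M
[CO₃²⁻] = (2.93×10⁻⁵)(290)/415 = 2.05×10⁻⁵ M
Q = [Ag⁺]^2[CO₃²⁻] = 8.75×10⁻¹⁴
Q < Ksp (8.75×10⁻¹⁴ vs 1.99×10⁻¹¹); the solution remains unsaturated and no precipitate forms.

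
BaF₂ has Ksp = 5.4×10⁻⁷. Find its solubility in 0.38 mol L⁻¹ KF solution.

3.7×10⁻⁶ M

BaF₂(s) ⇌ Ba²⁺(aq) + 2 F⁻(aq)
The solution already contains F⁻ at 0.38 mol L⁻¹. Let s be the molar solubility of BaF₂.
[F⁻] ≈ 0.38 mol L⁻¹ (common ion dominates); [Ba²⁺] = s.
Ksp = [Ba²⁺][F⁻]^2 = s(0.38)^2
s = 5.4×10⁻⁷ / (0.38)^2 = 3.7×10⁻⁶
s = 3.7×10⁻⁶ mol L⁻¹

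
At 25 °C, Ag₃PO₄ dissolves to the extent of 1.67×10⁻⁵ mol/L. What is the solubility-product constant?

Ag₃PO₄(s) ⇌ 3 Ag⁺(aq) + PO₄³⁻(aq)
For each mole of Ag₃PO₄ that dissolves per liter, [Ag⁺] = 3s and [PO₄³⁻] = s; let s denote this solubility.
Ksp = [Ag⁺]^3[PO₄³⁻] = (3s)^3 · s = 27s^4
Ksp = 27 × (1.67×10⁻⁵)^4 = 2.10×10⁻¹⁸

Ksp = 2.10×10⁻¹⁸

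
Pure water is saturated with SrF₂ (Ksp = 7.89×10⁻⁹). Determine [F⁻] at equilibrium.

2.51×10⁻³ M

SrF₂(s) ⇌ Sr²⁺(aq) + 2 F⁻(aq)
If s mol/L of SrF₂ dissolves, [Sr²⁺] = s and [F⁻] = 2s.
Ksp = [Sr²⁺][F⁻]^2 = s · (2s)^2 = 4s^3 = 7.89×10⁻⁹
s = 1.25×10⁻³ M
[F⁻] = 2s = 2.51×10⁻³ M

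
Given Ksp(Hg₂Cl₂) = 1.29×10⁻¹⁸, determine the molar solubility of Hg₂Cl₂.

6.86×10⁻⁷ M

Hg₂Cl₂(s) ⇌ Hg₂²⁺(aq) + 2 Cl⁻(aq)
Let s be the molar solubility. Then [Hg₂²⁺] = s and [Cl⁻] = 2s.
Ksp = [Hg₂²⁺][Cl⁻]^2 = s · (2s)^2 = 4s^3
4s^3 = 1.29×10⁻¹⁸  ⇒  s^3 = 3.23×10⁻¹⁹
Taking the 3rd root, s = 6.86×10⁻⁷ M.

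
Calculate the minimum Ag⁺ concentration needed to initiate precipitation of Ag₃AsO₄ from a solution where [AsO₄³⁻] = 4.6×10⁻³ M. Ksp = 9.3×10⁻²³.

2.7×10⁻⁷ M

The threshold for precipitation is Q = Ksp.
Ag₃AsO₄(s) ⇌ 3 Ag⁺(aq) + AsO₄³⁻(aq)
Ksp = [Ag⁺]^3[AsO₄³⁻] = [Ag⁺]^3(4.6×10⁻³)
[Ag⁺]^3 = 9.3×10⁻²³ / (4.6×10⁻³) = 2.0×10⁻²⁰
[Ag⁺] = 2.7×10⁻⁷ M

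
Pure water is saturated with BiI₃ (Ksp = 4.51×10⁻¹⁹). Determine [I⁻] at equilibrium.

BiI₃(s) ⇌ Bi³⁺(aq) + 3 I⁻(aq)
If s mol/L of BiI₃ dissolves, [Bi³⁺] = s and [I⁻] = 3s.
Ksp = [Bi³⁺][I⁻]^3 = s · (3s)^3 = 27s^4 = 4.51×10⁻¹⁹
s = 1.14×10⁻⁵ mol L⁻¹
[I⁻] = 3s = 3.41×10⁻⁵ mol L⁻¹

3.41×10⁻⁵ M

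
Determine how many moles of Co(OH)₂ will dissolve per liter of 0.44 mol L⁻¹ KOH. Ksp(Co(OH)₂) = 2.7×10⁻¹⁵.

1.4×10⁻¹⁴ M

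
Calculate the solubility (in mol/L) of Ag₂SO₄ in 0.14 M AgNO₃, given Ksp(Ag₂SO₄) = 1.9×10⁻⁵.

9.7×10⁻⁴ M

Ag₂SO₄(s) ⇌ 2 Ag⁺(aq) + SO₄²⁻(aq)
The solution already contains Ag⁺ at 0.14 M. Let s be the molar solubility of Ag₂SO₄.
[Ag⁺] ≈ 0.14 M (common ion dominates); [SO₄²⁻] = s.
Ksp = [Ag⁺]^2[SO₄²⁻] = (0.14)^2s
s = 1.9×10⁻⁵ / (0.14)^2 = 9.7×10⁻⁴
s = 9.7×10⁻⁴ M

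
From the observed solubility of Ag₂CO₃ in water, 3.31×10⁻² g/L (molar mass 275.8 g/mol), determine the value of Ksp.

Convert to molarity: s = 3.31×10⁻² / 275.8 = 1.2001×10⁻⁴ mol/L
Ag₂CO₃(s) ⇌ 2 Ag⁺(aq) + CO₃²⁻(aq)
For each mole of Ag₂CO₃ that dissolves per liter, [Ag⁺] = 2s and [CO₃²⁻] = s; let s denote this solubility.
Ksp = [Ag⁺]^2[CO₃²⁻] = (2s)^2 · s = 4s^3
Ksp = 4 × (1.2001×10⁻⁴)^3 = 6.91×10⁻¹²

Ksp = 6.91×10⁻¹²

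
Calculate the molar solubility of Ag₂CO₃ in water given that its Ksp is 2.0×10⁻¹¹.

Ag₂CO₃(s) ⇌ 2 Ag⁺(aq) + CO₃²⁻(aq)
Let s be the molar solubility. Then [Ag⁺] = 2s and [CO₃²⁻] = s.
Ksp = [Ag⁺]^2[CO₃²⁻] = (2s)^2 · s = 4s^3
4s^3 = 2.0×10⁻¹¹  ⇒  s^3 = 5.0×10⁻¹²
Taking the 3rd root, s = 1.7×10⁻⁴ mol/L.

1.7×10⁻⁴ M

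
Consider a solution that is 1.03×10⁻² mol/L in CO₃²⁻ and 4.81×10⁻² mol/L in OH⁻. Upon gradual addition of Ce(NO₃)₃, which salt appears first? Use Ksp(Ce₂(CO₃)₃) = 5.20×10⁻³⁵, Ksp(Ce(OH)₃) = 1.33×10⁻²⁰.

The threshold for precipitation is Q = Ksp.
For Ce₂(CO₃)₃: [Ce³⁺] = (Ksp/[CO₃²⁻]^3)^(1/2) = 6.90×10⁻¹⁵ mol/L
For Ce(OH)₃: [Ce³⁺] = (Ksp/[OH⁻]^3) = 1.20×10⁻¹⁶ mol/L
The smaller threshold [Ce³⁺] is reached first, so Ce(OH)₃ precipitates first.

Ce(OH)₃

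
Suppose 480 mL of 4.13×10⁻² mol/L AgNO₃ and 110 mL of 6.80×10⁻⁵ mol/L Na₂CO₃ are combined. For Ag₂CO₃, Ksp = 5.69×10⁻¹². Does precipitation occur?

Total volume after mixing = 480 + 110 = 590 mL.
[Ag⁺] = (4.13×10⁻²)(480)/590 = 3.36×10⁻² mol/L
[CO₃²⁻] = (6.80×10⁻⁵)(110)/590 = 1.27×10⁻⁵ mol/L
Q = [Ag⁺]^2[CO₃²⁻] = 1.43×10⁻⁸
Because Q > Ksp (1.43×10⁻⁸ vs 5.69×10⁻¹²), a precipitate of Ag₂CO₃ forms.

Yes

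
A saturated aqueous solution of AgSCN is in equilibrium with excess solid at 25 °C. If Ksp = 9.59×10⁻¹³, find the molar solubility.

9.79×10⁻⁷ M

AgSCN(s) ⇌ Ag⁺(aq) + SCN⁻(aq)
With molar solubility s: [Ag⁺] = s, [SCN⁻] = s.
Ksp = [Ag⁺][SCN⁻] = s · s = s^2
s^2 = 9.59×10⁻¹³
Taking the 2nd root, s = 9.79×10⁻⁷ M.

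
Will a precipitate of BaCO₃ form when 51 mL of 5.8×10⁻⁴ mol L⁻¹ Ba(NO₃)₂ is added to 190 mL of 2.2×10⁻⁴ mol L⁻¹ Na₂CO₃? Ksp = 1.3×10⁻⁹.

Yes

After mixing, V = 51 mL + 190 mL = 241 mL.
[Ba²⁺] = (5.8×10⁻⁴)(51)/241 = 1.2×10⁻⁴ mol L⁻¹
[CO₃²⁻] = (2.2×10⁻⁴)(190)/241 = 1.7×10⁻⁴ mol L⁻¹
Q = [Ba²⁺][CO₃²⁻] = 2.1×10⁻⁸
Q = 2.1×10⁻⁸ > Ksp = 1.3×10⁻⁹, so the solution is supersaturated and BaCO₃ precipitates.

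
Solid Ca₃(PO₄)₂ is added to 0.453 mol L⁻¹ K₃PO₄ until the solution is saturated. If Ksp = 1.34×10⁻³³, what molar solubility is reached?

6.23×10⁻¹² M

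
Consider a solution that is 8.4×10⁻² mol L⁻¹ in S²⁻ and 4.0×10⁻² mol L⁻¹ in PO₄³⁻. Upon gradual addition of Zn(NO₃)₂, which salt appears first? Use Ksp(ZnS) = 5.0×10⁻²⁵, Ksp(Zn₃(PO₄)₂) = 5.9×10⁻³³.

Precipitation begins when Q = Ksp.
For ZnS: [Zn²⁺] = (Ksp/[S²⁻]) = 6.0×10⁻²⁴ mol L⁻¹
For Zn₃(PO₄)₂: [Zn²⁺] = (Ksp/[PO₄³⁻]^2)^(1/3) = 1.5×10⁻¹⁰ mol L⁻¹
The smaller threshold [Zn²⁺] is reached first, so ZnS precipitates first.

ZnS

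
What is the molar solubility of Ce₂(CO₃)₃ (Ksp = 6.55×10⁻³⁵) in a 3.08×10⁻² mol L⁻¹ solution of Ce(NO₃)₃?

Ce₂(CO₃)₃(s) ⇌ 2 Ce³⁺(aq) + 3 CO₃²⁻(aq)
With Ce³⁺ already at 3.08×10⁻² mol L⁻¹ and s small, take [Ce³⁺] ≈ 3.08×10⁻² mol L⁻¹ and [CO₃²⁻] = 3s.
Ksp = [Ce³⁺]^2[CO₃²⁻]^3 = (3.08×10⁻²)^2(3s)^3
(3s)^3 = 6.55×10⁻³⁵ / (3.08×10⁻²)^2 = 6.90×10⁻³²
s = 1.37×10⁻¹¹ mol L⁻¹

1.37×10⁻¹¹ M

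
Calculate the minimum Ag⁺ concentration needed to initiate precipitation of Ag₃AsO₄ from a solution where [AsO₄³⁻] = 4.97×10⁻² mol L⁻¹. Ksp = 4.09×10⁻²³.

9.37×10⁻⁸ M

Each salt precipitates once Q = Ksp for that salt.
Ag₃AsO₄(s) ⇌ 3 Ag⁺(aq) + AsO₄³⁻(aq)
Ksp = [Ag⁺]^3[AsO₄³⁻] = [Ag⁺]^3(4.97×10⁻²)
[Ag⁺]^3 = 4.09×10⁻²³ / (4.97×10⁻²) = 8.23×10⁻²²
[Ag⁺] = 9.37×10⁻⁸ mol L⁻¹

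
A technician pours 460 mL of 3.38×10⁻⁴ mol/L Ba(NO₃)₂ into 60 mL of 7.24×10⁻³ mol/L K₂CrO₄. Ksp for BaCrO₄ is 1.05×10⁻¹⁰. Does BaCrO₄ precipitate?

Yes

The combined volume is 520 mL.
[Ba²⁺] = (3.38×10⁻⁴)(460)/520 = 2.99×10⁻⁴ mol/L
[CrO₄²⁻] = (7.24×10⁻³)(60)/520 = 8.35×10⁻⁴ mol/L
Q = [Ba²⁺][CrO₄²⁻] = 2.50×10⁻⁷
Because Q > Ksp (2.50×10⁻⁷ vs 1.05×10⁻¹⁰), a precipitate of BaCrO₄ forms.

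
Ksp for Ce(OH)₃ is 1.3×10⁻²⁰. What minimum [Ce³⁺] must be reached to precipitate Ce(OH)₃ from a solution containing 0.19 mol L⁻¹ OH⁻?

1.9×10⁻¹⁸ M

A salt starts to precipitate once the ion product Q reaches its Ksp.
Ce(OH)₃(s) ⇌ Ce³⁺(aq) + 3 OH⁻(aq)
Ksp = [Ce³⁺][OH⁻]^3 = [Ce³⁺](0.19)^3
[Ce³⁺] = 1.3×10⁻²⁰ / (0.19)^3 = 1.9×10⁻¹⁸
[Ce³⁺] = 1.9×10⁻¹⁸ mol L⁻¹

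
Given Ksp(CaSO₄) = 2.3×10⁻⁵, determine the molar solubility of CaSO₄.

4.8×10⁻³ M

CaSO₄(s) ⇌ Ca²⁺(aq) + SO₄²⁻(aq)
If s mol/L of CaSO₄ dissolves, [Ca²⁺] = s and [SO₄²⁻] = s.
Ksp = [Ca²⁺][SO₄²⁻] = s · s = s^2
s^2 = 2.3×10⁻⁵
s = 4.8×10⁻³ M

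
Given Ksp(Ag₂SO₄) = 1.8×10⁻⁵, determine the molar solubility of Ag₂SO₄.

Ag₂SO₄(s) ⇌ 2 Ag⁺(aq) + SO₄²⁻(aq)
If s mol/L of Ag₂SO₄ dissolves, [Ag⁺] = 2s and [SO₄²⁻] = s.
Ksp = [Ag⁺]^2[SO₄²⁻] = (2s)^2 · s = 4s^3
4s^3 = 1.8×10⁻⁵  ⇒  s^3 = 4.5×10⁻⁶
s = (4.5×10⁻⁶)^(1/3) = 1.7×10⁻² mol L⁻¹

1.7×10⁻² M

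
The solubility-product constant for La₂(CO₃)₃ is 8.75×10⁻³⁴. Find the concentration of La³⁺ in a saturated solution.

La₂(CO₃)₃(s) ⇌ 2 La³⁺(aq) + 3 CO₃²⁻(aq)
Let s be the molar solubility. Then [La³⁺] = 2s and [CO₃²⁻] = 3s.
Ksp = [La³⁺]^2[CO₃²⁻]^3 = (2s)^2 · (3s)^3 = 108s^5 = 8.75×10⁻³⁴
s = 9.59×10⁻⁸ mol/L
[La³⁺] = 2s = 1.92×10⁻⁷ mol/L

1.92×10⁻⁷ M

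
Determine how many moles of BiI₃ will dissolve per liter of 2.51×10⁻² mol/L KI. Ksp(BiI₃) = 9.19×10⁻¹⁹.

5.81×10⁻¹⁴ M

BiI₃(s) ⇌ Bi³⁺(aq) + 3 I⁻(aq)
The solution already contains I⁻ at 2.51×10⁻² mol/L. Let s be the molar solubility of BiI₃.
[I⁻] ≈ 2.51×10⁻² mol/L (common ion dominates); [Bi³⁺] = s.
Ksp = [Bi³⁺][I⁻]^3 = s(2.51×10⁻²)^3
s = 9.19×10⁻¹⁹ / (2.51×10⁻²)^3 = 5.81×10⁻¹⁴
s = 5.81×10⁻¹⁴ mol/L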